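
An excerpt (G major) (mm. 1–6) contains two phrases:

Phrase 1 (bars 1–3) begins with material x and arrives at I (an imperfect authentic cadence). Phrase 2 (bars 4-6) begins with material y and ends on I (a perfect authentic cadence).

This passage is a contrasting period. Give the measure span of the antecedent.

measures 1–3

The antecedent is the phrase ending with the weaker cadence (imperfect authentic cadence, phrase 1) and the consequent the one ending more conclusively (perfect authentic cadence, phrase 2); the antecedent is bars 1–3.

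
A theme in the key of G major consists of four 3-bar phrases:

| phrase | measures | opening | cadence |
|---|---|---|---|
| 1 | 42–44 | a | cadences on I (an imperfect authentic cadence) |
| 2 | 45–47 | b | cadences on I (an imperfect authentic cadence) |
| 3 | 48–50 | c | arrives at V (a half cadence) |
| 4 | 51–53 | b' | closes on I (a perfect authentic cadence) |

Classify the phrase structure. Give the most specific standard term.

contrasting double period

Four phrases in two halves: the first half (mm. 42–47) ends with an imperfect authentic cadence, the second (bars 48-53) with a perfect authentic cadence — a large antecedent–consequent pair, i.e. a double period.
Phrase 3 begins with different material from phrase 1, making it contrasting.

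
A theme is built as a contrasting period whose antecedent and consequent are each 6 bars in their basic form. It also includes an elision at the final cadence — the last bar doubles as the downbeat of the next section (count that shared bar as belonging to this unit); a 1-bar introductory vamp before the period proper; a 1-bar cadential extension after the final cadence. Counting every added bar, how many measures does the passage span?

14 measures

Basic contrasting period: 6 + 6 = 12 bars.
12 (basic form) + 1 (introduction) + 1 (cadential extension) = 14.
The elision shares a bar with the next section but does not change this unit's count.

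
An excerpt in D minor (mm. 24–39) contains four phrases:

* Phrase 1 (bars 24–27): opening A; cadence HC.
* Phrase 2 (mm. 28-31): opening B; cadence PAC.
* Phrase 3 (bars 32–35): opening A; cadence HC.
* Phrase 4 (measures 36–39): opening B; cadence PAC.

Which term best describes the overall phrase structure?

repeated period

The cadence pattern HC–PAC–HC–PAC is weak–strong twice, and phrases 3–4 restate phrases 1–2: a period heard twice, not a double period (which would end weakly at phrase 2).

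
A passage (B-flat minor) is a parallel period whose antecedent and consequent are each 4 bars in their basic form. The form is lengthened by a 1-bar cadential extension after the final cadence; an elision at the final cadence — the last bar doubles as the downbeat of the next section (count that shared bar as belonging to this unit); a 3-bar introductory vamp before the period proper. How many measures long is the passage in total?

12 measures

Basic parallel period: 4 + 4 = 8 bars.
8 (basic form) + 1 (cadential extension) + 3 (introduction) = 12.
The elision shares a bar with the next section but does not change this unit's count.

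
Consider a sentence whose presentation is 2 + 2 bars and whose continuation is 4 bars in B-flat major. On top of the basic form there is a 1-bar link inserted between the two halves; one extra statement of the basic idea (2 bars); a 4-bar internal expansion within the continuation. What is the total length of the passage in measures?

Basic sentence: 2 + 2 + 4 = 8 bars.
8 (basic form) + 1 (link) + 2 (extra statement) + 4 (internal expansion) = 15.

15 measures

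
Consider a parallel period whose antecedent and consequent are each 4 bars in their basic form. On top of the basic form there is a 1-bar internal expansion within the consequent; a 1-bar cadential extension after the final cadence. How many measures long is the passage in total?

Basic parallel period: 4 + 4 = 8 bars.
8 (basic form) + 1 (internal expansion) + 1 (cadential extension) = 10.

10 measures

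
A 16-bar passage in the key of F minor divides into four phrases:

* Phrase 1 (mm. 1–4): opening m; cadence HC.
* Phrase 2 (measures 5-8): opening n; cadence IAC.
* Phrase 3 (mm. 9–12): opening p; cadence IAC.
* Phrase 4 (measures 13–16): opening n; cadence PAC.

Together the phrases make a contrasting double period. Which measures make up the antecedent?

measures 1–8

In a double period the first pair of phrases (ending imperfect authentic cadence) is the large antecedent and the second pair (ending perfect authentic cadence) is the large consequent; the antecedent is measures 1–8.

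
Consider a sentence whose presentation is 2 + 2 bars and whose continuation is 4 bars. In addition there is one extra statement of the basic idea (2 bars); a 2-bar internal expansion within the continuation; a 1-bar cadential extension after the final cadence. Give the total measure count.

13 measures

Basic sentence: 2 + 2 + 4 = 8 bars.
8 (basic form) + 2 (extra statement) + 2 (internal expansion) + 1 (cadential extension) = 13.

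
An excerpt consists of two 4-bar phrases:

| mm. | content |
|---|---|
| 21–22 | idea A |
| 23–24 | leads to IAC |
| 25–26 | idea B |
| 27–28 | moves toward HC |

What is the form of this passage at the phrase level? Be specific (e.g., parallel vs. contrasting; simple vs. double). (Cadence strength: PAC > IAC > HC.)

phrase group

The second phrase closes with a half cadence, which is not stronger than the first phrase's imperfect authentic cadence; without a weak→strong cadential pair there is no antecedent–consequent relationship, so this is a phrase group rather than a period.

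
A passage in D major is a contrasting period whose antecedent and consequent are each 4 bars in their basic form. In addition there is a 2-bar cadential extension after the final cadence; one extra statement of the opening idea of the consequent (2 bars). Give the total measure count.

Basic contrasting period: 4 + 4 = 8 bars.
8 (basic form) + 2 (cadential extension) + 2 (extra statement) = 12.

12 measures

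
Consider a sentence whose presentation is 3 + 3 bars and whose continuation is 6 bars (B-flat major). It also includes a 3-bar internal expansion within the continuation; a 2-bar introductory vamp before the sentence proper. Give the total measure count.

Basic sentence: 3 + 3 + 6 = 12 bars.
12 (basic form) + 3 (internal expansion) + 2 (introduction) = 17.

17 measures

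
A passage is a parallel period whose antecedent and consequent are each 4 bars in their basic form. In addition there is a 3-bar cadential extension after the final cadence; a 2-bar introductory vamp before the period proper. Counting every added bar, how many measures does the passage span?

Basic parallel period: 4 + 4 = 8 bars.
8 (basic form) + 3 (cadential extension) + 2 (introduction) = 13.

13 measures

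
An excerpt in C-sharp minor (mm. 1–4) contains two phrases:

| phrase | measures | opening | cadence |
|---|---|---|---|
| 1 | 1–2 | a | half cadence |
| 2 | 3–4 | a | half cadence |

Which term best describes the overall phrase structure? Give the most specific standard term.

Both phrases have the same opening (a) and the same cadence (half cadence): the second is a restatement, not a consequent, so this is a repeated phrase rather than a period.

repeated phrase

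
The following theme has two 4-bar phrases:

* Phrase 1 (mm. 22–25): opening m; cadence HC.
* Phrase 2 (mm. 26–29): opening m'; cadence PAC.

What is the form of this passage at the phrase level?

Phrase 1 ends with a half cadence (weaker) and phrase 2 with a perfect authentic cadence (stronger): antecedent + consequent = a period.
The two phrases open with the same material (m / m'), so the period is parallel.

parallel period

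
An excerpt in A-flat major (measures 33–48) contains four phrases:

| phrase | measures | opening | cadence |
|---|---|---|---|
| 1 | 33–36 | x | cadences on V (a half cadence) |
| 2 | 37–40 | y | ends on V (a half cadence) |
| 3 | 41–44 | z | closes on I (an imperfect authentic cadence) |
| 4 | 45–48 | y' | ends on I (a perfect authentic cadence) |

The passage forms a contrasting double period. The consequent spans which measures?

measures 41–48

In a double period the four phrases pair into a large antecedent (phrases 1–2, ending half cadence) and a large consequent (phrases 3–4, ending perfect authentic cadence). The consequent spans bars 41–48.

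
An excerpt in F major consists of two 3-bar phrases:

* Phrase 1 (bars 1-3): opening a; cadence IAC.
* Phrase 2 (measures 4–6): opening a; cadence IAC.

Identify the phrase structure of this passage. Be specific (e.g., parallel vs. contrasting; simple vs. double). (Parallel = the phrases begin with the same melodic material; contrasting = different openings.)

repeated phrase

Both phrases have the same opening (a) and the same cadence (imperfect authentic cadence): the second is a restatement, not a consequent, so this is a repeated phrase rather than a period.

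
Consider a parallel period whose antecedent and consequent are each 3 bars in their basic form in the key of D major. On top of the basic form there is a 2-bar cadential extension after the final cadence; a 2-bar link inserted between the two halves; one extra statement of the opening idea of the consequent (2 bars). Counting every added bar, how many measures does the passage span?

12 measures

Basic parallel period: 3 + 3 = 6 bars.
6 (basic form) + 2 (cadential extension) + 2 (link) + 2 (extra statement) = 12.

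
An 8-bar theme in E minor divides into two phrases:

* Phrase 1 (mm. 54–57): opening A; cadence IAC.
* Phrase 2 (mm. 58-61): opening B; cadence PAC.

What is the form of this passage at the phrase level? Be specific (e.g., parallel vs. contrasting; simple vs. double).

contrasting period

Phrase 1 ends with an imperfect authentic cadence (weaker) and phrase 2 with a perfect authentic cadence (stronger): antecedent + consequent = a period.
The two phrases open with different material (A / B), so the period is contrasting.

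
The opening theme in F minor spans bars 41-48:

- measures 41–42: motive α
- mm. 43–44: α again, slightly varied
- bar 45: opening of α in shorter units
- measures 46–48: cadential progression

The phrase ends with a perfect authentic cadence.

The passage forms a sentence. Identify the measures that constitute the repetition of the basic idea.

The presentation of a sentence is the basic idea (mm. 41-42) plus its repetition (bars 43–44); the repetition of the basic idea is therefore mm. 43–44.

measures 43–44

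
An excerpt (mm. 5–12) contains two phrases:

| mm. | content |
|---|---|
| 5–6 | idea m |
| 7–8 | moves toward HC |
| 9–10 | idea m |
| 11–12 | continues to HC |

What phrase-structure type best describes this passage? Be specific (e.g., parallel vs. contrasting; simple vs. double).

repeated phrase

Both phrases have the same opening (m) and the same cadence (half cadence): the second is a restatement, not a consequent, so this is a repeated phrase rather than a period.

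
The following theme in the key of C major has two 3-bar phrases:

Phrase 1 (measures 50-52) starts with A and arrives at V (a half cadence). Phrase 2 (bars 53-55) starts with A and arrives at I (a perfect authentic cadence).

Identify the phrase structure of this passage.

parallel period

Phrase 1 ends with a half cadence (weaker) and phrase 2 with a perfect authentic cadence (stronger): antecedent + consequent = a period.
The two phrases open with the same material (A / A), so the period is parallel.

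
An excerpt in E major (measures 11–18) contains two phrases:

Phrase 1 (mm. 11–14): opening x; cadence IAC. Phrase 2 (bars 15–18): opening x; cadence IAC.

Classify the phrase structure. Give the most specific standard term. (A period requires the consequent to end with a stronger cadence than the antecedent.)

repeated phrase

Both phrases have the same opening (x) and the same cadence (imperfect authentic cadence): the second is a restatement, not a consequent, so this is a repeated phrase rather than a period.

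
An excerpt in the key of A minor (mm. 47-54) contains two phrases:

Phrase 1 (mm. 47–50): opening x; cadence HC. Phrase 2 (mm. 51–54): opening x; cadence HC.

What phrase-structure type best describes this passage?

repeated phrase

Both phrases have the same opening (x) and the same cadence (half cadence): the second is a restatement, not a consequent, so this is a repeated phrase rather than a period.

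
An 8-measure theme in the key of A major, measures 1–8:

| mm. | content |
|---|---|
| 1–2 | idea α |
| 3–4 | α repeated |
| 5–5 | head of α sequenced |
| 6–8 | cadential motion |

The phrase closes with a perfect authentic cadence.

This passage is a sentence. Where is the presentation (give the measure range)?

measures 1–4

The presentation of a sentence is the basic idea (mm. 1–2) plus its repetition (bars 3–4); the presentation is therefore mm. 1–4.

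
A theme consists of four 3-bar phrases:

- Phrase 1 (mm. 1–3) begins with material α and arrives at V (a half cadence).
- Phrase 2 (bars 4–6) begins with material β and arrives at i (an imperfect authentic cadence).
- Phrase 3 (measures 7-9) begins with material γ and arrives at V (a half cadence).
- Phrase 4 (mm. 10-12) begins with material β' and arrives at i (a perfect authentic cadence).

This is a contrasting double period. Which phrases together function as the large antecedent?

In a double period the first pair of phrases (ending imperfect authentic cadence) is the large antecedent and the second pair (ending perfect authentic cadence) is the large consequent; the antecedent is phrases 1 and 2.

phrases 1 and 2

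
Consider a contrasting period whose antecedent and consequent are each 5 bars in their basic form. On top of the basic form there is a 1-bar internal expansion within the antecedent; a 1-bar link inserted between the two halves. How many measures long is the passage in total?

12 measures

Basic contrasting period: 5 + 5 = 10 bars.
10 (basic form) + 1 (internal expansion) + 1 (link) = 12.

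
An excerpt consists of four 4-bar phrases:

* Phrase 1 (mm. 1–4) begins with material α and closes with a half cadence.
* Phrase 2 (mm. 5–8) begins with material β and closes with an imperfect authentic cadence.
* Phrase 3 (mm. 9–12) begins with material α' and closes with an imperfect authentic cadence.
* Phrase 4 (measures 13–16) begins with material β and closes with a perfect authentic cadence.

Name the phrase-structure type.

Four phrases in two halves: the first half (bars 1–8) ends with an imperfect authentic cadence, the second (measures 9–16) with a perfect authentic cadence — a large antecedent–consequent pair, i.e. a double period.
Phrase 3 begins with the same material as phrase 1, making it parallel.

parallel double period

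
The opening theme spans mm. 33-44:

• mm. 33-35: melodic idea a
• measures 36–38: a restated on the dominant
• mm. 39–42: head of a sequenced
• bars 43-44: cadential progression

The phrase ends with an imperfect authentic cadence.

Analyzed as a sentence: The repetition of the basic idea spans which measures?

measures 36–38

The presentation of a sentence is the basic idea (measures 33-35) plus its repetition (measures 36–38); the repetition of the basic idea is therefore mm. 36-38.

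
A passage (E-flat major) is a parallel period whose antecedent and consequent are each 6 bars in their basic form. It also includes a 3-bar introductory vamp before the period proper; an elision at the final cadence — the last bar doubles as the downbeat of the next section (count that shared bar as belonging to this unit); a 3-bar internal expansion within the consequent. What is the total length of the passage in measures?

Basic parallel period: 6 + 6 = 12 bars.
12 (basic form) + 3 (introduction) + 3 (internal expansion) = 18.
The elision shares a bar with the next section but does not change this unit's count.

18 measures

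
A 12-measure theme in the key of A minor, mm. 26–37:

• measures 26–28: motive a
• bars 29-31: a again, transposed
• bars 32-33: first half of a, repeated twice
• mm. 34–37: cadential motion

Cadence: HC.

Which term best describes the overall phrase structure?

sentence

Basic idea (measures 26–28) + its repetition (mm. 29-31) form the presentation; fragmentation and cadence (measures 32-37) form the continuation — the 12-bar whole is a sentence.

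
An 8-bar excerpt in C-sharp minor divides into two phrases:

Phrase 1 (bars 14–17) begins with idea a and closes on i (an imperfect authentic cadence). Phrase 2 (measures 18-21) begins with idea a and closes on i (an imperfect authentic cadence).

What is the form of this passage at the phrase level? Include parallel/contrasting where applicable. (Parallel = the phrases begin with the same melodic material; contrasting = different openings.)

repeated phrase

Both phrases have the same opening (a) and the same cadence (imperfect authentic cadence): the second is a restatement, not a consequent, so this is a repeated phrase rather than a period.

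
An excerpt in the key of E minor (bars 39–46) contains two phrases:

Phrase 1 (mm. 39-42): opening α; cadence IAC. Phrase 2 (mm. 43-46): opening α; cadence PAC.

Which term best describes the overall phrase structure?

parallel period

Phrase 1 ends with an imperfect authentic cadence (weaker) and phrase 2 with a perfect authentic cadence (stronger): antecedent + consequent = a period.
The two phrases open with the same material (α / α), so the period is parallel.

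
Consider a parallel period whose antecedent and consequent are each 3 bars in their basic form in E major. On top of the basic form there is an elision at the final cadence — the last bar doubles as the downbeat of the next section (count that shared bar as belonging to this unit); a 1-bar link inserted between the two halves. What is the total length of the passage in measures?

7 measures

Basic parallel period: 3 + 3 = 6 bars.
6 (basic form) + 1 (link) = 7.
The elision shares a bar with the next section but does not change this unit's count.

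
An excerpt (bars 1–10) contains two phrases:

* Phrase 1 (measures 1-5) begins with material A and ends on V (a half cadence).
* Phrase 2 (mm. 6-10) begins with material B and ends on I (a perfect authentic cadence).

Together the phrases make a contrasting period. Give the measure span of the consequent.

measures 6–10

The phrase ending with the weaker cadence (half cadence) is the antecedent; the one ending more conclusively (perfect authentic cadence) is the consequent. The consequent is measures 6–10.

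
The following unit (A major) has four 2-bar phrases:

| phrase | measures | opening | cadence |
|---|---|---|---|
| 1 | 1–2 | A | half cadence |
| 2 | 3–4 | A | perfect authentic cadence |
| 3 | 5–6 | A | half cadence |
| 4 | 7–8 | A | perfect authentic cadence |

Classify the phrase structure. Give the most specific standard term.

repeated period

The cadence pattern HC–PAC–HC–PAC is weak–strong twice, and phrases 3–4 restate phrases 1–2: a period heard twice, not a double period (which would end weakly at phrase 2).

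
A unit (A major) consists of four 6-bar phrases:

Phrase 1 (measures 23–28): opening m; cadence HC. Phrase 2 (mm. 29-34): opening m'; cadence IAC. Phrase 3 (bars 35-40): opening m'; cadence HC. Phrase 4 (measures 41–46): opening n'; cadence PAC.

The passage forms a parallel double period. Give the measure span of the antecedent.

measures 23–34

In a double period the four phrases pair into a large antecedent (phrases 1–2, ending imperfect authentic cadence) and a large consequent (phrases 3–4, ending perfect authentic cadence). The antecedent spans mm. 23–34.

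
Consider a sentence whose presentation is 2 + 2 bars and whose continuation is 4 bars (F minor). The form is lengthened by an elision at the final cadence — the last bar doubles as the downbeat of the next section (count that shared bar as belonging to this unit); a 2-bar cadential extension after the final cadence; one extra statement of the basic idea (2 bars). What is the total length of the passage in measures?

Basic sentence: 2 + 2 + 4 = 8 bars.
8 (basic form) + 2 (cadential extension) + 2 (extra statement) = 12.
The elision shares a bar with the next section but does not change this unit's count.

12 measures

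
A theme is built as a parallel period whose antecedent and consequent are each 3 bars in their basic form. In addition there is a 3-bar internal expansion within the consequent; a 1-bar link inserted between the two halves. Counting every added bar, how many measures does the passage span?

Basic parallel period: 3 + 3 = 6 bars.
6 (basic form) + 3 (internal expansion) + 1 (link) = 10.

10 measures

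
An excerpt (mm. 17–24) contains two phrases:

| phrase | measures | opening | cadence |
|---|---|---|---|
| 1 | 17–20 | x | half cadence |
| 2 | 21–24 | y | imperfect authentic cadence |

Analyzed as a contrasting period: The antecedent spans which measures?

measures 17–20

The antecedent is the phrase ending with the weaker cadence (half cadence, phrase 1) and the consequent the one ending more conclusively (imperfect authentic cadence, phrase 2); the antecedent is measures 17-20.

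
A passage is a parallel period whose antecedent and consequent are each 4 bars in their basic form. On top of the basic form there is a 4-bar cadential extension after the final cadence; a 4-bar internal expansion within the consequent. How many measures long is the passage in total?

16 measures

Basic parallel period: 4 + 4 = 8 bars.
8 (basic form) + 4 (cadential extension) + 4 (internal expansion) = 16.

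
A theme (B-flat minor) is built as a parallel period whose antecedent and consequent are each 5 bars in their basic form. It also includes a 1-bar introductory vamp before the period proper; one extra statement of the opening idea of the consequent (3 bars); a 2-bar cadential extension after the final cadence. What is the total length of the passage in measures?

Basic parallel period: 5 + 5 = 10 bars.
10 (basic form) + 1 (introduction) + 3 (extra statement) + 2 (cadential extension) = 16.

16 measures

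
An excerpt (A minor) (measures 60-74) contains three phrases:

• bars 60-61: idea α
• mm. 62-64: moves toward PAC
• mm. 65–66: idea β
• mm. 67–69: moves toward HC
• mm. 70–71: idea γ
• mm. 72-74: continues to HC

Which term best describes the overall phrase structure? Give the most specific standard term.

phrase group

The final phrase closes with a half cadence, which is not stronger than the preceding half cadence; the 3 phrases lack an overall antecedent–consequent design and so form a phrase group.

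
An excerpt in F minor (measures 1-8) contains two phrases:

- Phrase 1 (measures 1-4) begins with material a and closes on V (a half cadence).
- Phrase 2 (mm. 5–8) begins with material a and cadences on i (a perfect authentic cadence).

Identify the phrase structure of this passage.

parallel period

Phrase 1 ends with a half cadence (weaker) and phrase 2 with a perfect authentic cadence (stronger): antecedent + consequent = a period.
The two phrases open with the same material (a / a), so the period is parallel.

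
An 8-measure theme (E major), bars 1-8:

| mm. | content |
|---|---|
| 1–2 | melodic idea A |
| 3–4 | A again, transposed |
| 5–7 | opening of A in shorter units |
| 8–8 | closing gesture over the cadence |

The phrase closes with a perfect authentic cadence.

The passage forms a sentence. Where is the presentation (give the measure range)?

The presentation of a sentence is the basic idea (mm. 1–2) plus its repetition (bars 3-4); the presentation is therefore mm. 1–4.

measures 1–4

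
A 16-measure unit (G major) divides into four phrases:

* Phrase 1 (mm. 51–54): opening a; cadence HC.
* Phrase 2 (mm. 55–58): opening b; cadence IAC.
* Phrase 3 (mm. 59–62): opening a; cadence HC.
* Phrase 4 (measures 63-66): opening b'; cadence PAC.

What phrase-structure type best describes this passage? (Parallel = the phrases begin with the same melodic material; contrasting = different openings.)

Four phrases in two halves: the first half (bars 51-58) ends with an imperfect authentic cadence, the second (bars 59–66) with a perfect authentic cadence — a large antecedent–consequent pair, i.e. a double period.
Phrase 3 begins with the same material as phrase 1, making it parallel.

parallel double period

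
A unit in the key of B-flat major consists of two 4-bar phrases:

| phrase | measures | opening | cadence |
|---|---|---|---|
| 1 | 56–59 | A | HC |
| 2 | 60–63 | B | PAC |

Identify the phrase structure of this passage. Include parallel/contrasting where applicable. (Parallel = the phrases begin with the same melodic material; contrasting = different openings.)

Phrase 1 ends with a half cadence (weaker) and phrase 2 with a perfect authentic cadence (stronger): antecedent + consequent = a period.
The two phrases open with different material (A / B), so the period is contrasting.

contrasting period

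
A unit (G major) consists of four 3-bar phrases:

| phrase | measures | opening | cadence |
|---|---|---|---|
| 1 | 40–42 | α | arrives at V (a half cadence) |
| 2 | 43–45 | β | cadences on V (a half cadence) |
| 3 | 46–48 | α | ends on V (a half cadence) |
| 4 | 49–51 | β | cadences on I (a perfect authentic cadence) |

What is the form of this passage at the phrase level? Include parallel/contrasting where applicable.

Four phrases in two halves: the first half (mm. 40–45) ends with a half cadence, the second (mm. 46–51) with a perfect authentic cadence — a large antecedent–consequent pair, i.e. a double period.
Phrase 3 begins with the same material as phrase 1, making it parallel.

parallel double period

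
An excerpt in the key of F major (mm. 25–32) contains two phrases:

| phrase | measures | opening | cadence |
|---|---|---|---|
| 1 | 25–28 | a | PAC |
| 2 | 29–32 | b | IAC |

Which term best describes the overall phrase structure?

phrase group

The second phrase closes with an imperfect authentic cadence, which is not stronger than the first phrase's perfect authentic cadence; without a weak→strong cadential pair there is no antecedent–consequent relationship, so this is a phrase group rather than a period.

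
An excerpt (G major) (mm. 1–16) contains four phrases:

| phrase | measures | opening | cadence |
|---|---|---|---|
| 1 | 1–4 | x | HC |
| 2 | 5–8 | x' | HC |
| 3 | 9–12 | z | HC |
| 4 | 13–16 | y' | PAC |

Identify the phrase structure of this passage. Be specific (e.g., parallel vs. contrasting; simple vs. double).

contrasting double period

Four phrases in two halves: the first half (mm. 1–8) ends with a half cadence, the second (mm. 9-16) with a perfect authentic cadence — a large antecedent–consequent pair, i.e. a double period.
Phrase 3 begins with different material from phrase 1, making it contrasting.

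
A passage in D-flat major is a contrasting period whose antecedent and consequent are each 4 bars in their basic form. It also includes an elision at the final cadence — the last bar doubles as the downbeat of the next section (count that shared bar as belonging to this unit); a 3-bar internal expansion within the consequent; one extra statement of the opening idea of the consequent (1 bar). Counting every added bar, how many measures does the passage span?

Basic contrasting period: 4 + 4 = 8 bars.
8 (basic form) + 3 (internal expansion) + 1 (extra statement) = 12.
The elision shares a bar with the next section but does not change this unit's count.

12 measures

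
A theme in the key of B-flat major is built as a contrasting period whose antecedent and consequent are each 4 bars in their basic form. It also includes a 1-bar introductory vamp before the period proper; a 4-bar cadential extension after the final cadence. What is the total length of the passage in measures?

Basic contrasting period: 4 + 4 = 8 bars.
8 (basic form) + 1 (introduction) + 4 (cadential extension) = 13.

13 measures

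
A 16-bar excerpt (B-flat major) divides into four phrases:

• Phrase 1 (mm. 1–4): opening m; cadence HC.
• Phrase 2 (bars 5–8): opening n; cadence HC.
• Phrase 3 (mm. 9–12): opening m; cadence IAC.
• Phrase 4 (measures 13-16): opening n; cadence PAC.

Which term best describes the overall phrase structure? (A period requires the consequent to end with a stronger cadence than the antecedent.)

parallel double period

Four phrases in two halves: the first half (measures 1–8) ends with a half cadence, the second (mm. 9-16) with a perfect authentic cadence — a large antecedent–consequent pair, i.e. a double period.
Phrase 3 begins with the same material as phrase 1, making it parallel.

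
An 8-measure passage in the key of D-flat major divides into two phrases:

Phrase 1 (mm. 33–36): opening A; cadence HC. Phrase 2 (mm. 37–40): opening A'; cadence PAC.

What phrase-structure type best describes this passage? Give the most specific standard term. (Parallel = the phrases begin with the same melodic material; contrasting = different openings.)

Phrase 1 ends with a half cadence (weaker) and phrase 2 with a perfect authentic cadence (stronger): antecedent + consequent = a period.
The two phrases open with the same material (A / A'), so the period is parallel.

parallel period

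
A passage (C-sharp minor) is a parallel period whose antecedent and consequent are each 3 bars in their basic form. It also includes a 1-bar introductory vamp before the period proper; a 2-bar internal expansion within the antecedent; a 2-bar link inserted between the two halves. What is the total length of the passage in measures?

11 measures

Basic parallel period: 3 + 3 = 6 bars.
6 (basic form) + 1 (introduction) + 2 (internal expansion) + 2 (link) = 11.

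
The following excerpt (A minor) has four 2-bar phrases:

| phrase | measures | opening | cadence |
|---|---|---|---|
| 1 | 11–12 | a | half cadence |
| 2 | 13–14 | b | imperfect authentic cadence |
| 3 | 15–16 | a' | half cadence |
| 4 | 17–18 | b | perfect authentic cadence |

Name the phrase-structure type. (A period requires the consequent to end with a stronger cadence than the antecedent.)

parallel double period

Four phrases in two halves: the first half (mm. 11–14) ends with an imperfect authentic cadence, the second (mm. 15–18) with a perfect authentic cadence — a large antecedent–consequent pair, i.e. a double period.
Phrase 3 begins with the same material as phrase 1, making it parallel.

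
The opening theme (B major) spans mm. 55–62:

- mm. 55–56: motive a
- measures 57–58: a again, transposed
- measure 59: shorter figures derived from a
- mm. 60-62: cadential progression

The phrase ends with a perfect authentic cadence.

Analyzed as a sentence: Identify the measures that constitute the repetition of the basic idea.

The presentation of a sentence is the basic idea (mm. 55–56) plus its repetition (mm. 57-58); the repetition of the basic idea is therefore bars 57–58.

measures 57–58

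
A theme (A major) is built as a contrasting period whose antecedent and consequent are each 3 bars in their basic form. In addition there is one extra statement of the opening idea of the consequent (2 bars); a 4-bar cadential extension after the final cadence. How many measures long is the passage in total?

Basic contrasting period: 3 + 3 = 6 bars.
6 (basic form) + 2 (extra statement) + 4 (cadential extension) = 12.

12 measures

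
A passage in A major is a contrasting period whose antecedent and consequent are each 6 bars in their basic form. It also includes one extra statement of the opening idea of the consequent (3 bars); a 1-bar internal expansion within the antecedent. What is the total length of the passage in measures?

16 measures

Basic contrasting period: 6 + 6 = 12 bars.
12 (basic form) + 3 (extra statement) + 1 (internal expansion) = 16.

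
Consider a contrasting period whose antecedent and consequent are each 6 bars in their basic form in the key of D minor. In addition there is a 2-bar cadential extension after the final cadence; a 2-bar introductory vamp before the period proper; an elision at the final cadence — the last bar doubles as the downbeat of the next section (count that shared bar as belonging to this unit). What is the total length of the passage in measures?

16 measures

Basic contrasting period: 6 + 6 = 12 bars.
12 (basic form) + 2 (cadential extension) + 2 (introduction) = 16.
The elision shares a bar with the next section but does not change this unit's count.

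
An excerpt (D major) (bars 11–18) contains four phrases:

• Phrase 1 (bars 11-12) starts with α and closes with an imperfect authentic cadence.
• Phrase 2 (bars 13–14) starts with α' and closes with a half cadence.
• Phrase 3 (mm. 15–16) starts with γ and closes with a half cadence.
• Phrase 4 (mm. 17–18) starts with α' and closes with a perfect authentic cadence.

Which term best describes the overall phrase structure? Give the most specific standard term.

Four phrases in two halves: the first half (bars 11–14) ends with a half cadence, the second (measures 15–18) with a perfect authentic cadence — a large antecedent–consequent pair, i.e. a double period.
Phrase 3 begins with different material from phrase 1, making it contrasting.

contrasting double period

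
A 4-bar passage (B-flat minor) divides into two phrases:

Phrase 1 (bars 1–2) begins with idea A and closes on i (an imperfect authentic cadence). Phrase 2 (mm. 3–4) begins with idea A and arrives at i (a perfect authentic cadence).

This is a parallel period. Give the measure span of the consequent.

The phrase ending with the weaker cadence (imperfect authentic cadence) is the antecedent; the one ending more conclusively (perfect authentic cadence) is the consequent. The consequent is measures 3–4.

measures 3–4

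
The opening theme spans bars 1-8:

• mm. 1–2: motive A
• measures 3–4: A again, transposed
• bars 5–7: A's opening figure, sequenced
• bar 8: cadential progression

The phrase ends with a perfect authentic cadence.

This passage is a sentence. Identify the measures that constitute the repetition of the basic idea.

measures 3–4

The presentation of a sentence is the basic idea (measures 1–2) plus its repetition (mm. 3–4); the repetition of the basic idea is therefore bars 3–4.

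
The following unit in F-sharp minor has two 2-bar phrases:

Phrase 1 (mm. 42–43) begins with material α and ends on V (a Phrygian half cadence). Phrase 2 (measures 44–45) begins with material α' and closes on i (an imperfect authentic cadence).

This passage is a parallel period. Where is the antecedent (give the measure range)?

The antecedent is the phrase ending with the weaker cadence (Phrygian half cadence, phrase 1) and the consequent the one ending more conclusively (imperfect authentic cadence, phrase 2); the antecedent is mm. 42–43.

measures 42–43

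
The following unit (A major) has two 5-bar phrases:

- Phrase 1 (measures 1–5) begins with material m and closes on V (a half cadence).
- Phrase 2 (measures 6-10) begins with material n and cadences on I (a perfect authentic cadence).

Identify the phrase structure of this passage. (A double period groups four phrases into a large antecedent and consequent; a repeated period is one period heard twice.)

contrasting period

Phrase 1 ends with a half cadence (weaker) and phrase 2 with a perfect authentic cadence (stronger): antecedent + consequent = a period.
The two phrases open with different material (m / n), so the period is contrasting.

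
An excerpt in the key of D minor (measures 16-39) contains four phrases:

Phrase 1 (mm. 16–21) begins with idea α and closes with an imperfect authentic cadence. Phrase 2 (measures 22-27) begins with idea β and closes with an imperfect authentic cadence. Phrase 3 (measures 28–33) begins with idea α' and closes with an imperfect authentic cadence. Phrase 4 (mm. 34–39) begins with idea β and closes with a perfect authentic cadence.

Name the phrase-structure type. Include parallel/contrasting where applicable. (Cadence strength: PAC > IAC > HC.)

parallel double period

Four phrases in two halves: the first half (mm. 16–27) ends with an imperfect authentic cadence, the second (measures 28–39) with a perfect authentic cadence — a large antecedent–consequent pair, i.e. a double period.
Phrase 3 begins with the same material as phrase 1, making it parallel.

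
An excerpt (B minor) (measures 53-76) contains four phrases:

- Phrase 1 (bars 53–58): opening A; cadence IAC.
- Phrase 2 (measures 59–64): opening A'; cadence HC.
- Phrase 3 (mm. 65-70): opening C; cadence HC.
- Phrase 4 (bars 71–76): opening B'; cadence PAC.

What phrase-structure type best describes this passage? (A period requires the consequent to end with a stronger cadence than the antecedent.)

contrasting double period

Four phrases in two halves: the first half (bars 53-64) ends with a half cadence, the second (mm. 65–76) with a perfect authentic cadence — a large antecedent–consequent pair, i.e. a double period.
Phrase 3 begins with different material from phrase 1, making it contrasting.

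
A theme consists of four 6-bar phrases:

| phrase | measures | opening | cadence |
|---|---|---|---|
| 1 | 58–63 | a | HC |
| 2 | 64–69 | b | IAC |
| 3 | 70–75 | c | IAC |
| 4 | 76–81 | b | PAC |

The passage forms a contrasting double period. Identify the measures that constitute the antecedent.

measures 58–69

In a double period the four phrases pair into a large antecedent (phrases 1–2, ending imperfect authentic cadence) and a large consequent (phrases 3–4, ending perfect authentic cadence). The antecedent spans mm. 58–69.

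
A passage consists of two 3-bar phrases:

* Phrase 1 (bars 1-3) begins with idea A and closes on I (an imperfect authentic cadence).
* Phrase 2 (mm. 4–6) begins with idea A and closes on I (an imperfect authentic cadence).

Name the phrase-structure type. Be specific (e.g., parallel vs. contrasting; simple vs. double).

repeated phrase

Both phrases have the same opening (A) and the same cadence (imperfect authentic cadence): the second is a restatement, not a consequent, so this is a repeated phrase rather than a period.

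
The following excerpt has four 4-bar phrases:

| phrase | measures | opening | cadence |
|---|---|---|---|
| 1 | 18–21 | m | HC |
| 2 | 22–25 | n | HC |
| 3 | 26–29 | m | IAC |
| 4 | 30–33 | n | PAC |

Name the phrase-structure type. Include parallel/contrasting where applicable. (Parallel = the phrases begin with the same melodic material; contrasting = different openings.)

Four phrases in two halves: the first half (mm. 18–25) ends with a half cadence, the second (mm. 26–33) with a perfect authentic cadence — a large antecedent–consequent pair, i.e. a double period.
Phrase 3 begins with the same material as phrase 1, making it parallel.

parallel double period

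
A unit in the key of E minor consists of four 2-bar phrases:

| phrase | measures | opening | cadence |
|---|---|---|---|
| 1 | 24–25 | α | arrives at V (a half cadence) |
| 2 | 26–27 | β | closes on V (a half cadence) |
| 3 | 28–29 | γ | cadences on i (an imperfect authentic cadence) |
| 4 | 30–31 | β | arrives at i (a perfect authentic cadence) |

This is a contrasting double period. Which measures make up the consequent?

measures 28–31

In a double period the first pair of phrases (ending half cadence) is the large antecedent and the second pair (ending perfect authentic cadence) is the large consequent; the consequent is measures 28–31.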